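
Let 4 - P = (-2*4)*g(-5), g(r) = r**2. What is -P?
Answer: -204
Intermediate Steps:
P = 204 (P = 4 - (-2*4)*(-5)**2 = 4 - (-8)*25 = 4 - 1*(-200) = 4 + 200 = 204)
-P = -1*204 = -204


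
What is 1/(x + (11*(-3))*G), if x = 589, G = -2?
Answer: 1/655 ≈ 0.0015267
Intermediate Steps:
1/(x + (11*(-3))*G) = 1/(589 + (11*(-3))*(-2)) = 1/(589 - 33*(-2)) = 1/(589 + 66) = 1/655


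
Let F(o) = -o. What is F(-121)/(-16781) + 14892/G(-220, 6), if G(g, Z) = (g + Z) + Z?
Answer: -62481955/872612 ≈ -71.603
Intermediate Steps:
G(g, Z) = g + 2*Z (G(g, Z) = (Z + g) + Z = g + 2*Z)
F(-121)/(-16781) + 14892/G(-220, 6) = -1*(-121)/(-16781) + 14892/(-220 + 2*6) = 121*(-1/16781) + 14892/(-220 + 12) = -121/16781 + 14892/(-208) = -121/16781 + 14892*(-1/208) = -121/16781 - 3723/52 = -62481955/872612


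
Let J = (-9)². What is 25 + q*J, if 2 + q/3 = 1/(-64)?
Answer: -29747/64 ≈ -464.80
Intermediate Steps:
q = -387/64 (q = -6 + 3*(1/(-64)) = -6 + 3*(1*(-1/64)) = -6 + 3*(-1/64) = -6 - 3/64 = -387/64 ≈ -6.0469)
J = 81
25 + q*J = 25 - 387/64*81 = 25 - 31347/64 = -29747/64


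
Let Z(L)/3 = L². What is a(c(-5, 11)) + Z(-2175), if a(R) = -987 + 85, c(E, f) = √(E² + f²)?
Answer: 14190973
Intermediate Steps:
a(R) = -902
Z(L) = 3*L²
a(c(-5, 11)) + Z(-2175) = -902 + 3*(-2175)² = -902 + 3*4730625 = -902 + 14191875 = 14190973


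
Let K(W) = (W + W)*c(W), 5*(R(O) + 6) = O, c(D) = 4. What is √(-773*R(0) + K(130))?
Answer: √5678 ≈ 75.353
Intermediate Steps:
R(O) = -6 + O/5
K(W) = 8*W (K(W) = (W + W)*4 = (2*W)*4 = 8*W)
√(-773*R(0) + K(130)) = √(-773*(-6 + (⅕)*0) + 8*130) = √(-773*(-6 + 0) + 1040) = √(-773*(-6) + 1040) = √(4638 + 1040) = √5678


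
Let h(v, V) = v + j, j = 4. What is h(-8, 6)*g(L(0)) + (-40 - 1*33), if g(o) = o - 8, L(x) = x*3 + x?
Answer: -41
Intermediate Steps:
h(v, V) = 4 + v (h(v, V) = v + 4 = 4 + v)
L(x) = 4*x (L(x) = 3*x + x = 4*x)
g(o) = -8 + o
h(-8, 6)*g(L(0)) + (-40 - 1*33) = (4 - 8)*(-8 + 4*0) + (-40 - 1*33) = -4*(-8 + 0) + (-40 - 33) = -4*(-8) - 73 = 32 - 73 = -41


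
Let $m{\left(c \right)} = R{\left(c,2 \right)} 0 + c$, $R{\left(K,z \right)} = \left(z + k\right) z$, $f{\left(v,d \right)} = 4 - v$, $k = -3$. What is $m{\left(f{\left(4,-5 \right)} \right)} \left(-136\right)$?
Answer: $0$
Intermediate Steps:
$R{\left(K,z \right)} = z \left(-3 + z\right)$ ($R{\left(K,z \right)} = \left(z - 3\right) z = \left(-3 + z\right) z = z \left(-3 + z\right)$)
$m{\left(c \right)} = c$ ($m{\left(c \right)} = 2 \left(-3 + 2\right) 0 + c = 2 \left(-1\right) 0 + c = \left(-2\right) 0 + c = 0 + c = c$)
$m{\left(f{\left(4,-5 \right)} \right)} \left(-136\right) = \left(4 - 4\right) \left(-136\right) = 0 \left(-136\right) = 0$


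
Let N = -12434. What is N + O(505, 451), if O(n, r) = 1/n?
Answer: -6279169/505 ≈ -12434.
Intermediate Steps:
N + O(505, 451) = -12434 + 1/505 = -6279169/505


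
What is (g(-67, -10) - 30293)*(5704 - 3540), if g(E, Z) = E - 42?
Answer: -65789928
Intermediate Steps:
g(E, Z) = -42 + E
(g(-67, -10) - 30293)*(5704 - 3540) = ((-42 - 67) - 30293)*(5704 - 3540) = (-109 - 30293)*2164 = -30402*2164 = -65789928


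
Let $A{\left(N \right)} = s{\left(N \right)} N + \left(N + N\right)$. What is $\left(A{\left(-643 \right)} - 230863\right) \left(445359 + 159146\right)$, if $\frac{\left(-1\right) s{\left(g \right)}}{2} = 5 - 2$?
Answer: $-138003050955$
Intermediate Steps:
$s{\left(g \right)} = -6$ ($s{\left(g \right)} = - 2 \left(5 - 2\right) = \left(-2\right) 3 = -6$)
$A{\left(N \right)} = - 4 N$ ($A{\left(N \right)} = - 6 N + \left(N + N\right) = - 6 N + 2 N = - 4 N$)
$\left(A{\left(-643 \right)} - 230863\right) \left(445359 + 159146\right) = \left(\left(-4\right) \left(-643\right) - 230863\right) \left(445359 + 159146\right) = \left(2572 - 230863\right) 604505 = \left(-228291\right) 604505 = -138003050955$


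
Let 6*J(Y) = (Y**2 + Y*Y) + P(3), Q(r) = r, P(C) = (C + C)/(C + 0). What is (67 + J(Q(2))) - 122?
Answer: -160/3 ≈ -53.333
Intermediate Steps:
P(C) = 2 (P(C) = (2*C)/C = 2)
J(Y) = 1/3 + Y**2/3 (J(Y) = ((Y**2 + Y*Y) + 2)/6 = ((Y**2 + Y**2) + 2)/6 = (2*Y**2 + 2)/6 = (2 + 2*Y**2)/6 = 1/3 + Y**2/3)
(67 + J(Q(2))) - 122 = (67 + (1/3 + (1/3)*2**2)) - 122 = (67 + (1/3 + (1/3)*4)) - 122 = (67 + (1/3 + 4/3)) - 122 = (67 + 5/3) - 122 = 206/3 - 122 = -160/3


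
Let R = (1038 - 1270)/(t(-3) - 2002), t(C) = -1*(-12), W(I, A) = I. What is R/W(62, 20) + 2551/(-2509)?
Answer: -78540073/77390105 ≈ -1.0149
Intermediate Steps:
t(C) = 12
R = 116/995 (R = (1038 - 1270)/(12 - 2002) = -232/(-1990) = -232*(-1/1990) = 116/995 ≈ 0.11658)
R/W(62, 20) + 2551/(-2509) = (116/995)/62 + 2551/(-2509) = (116/995)*(1/62) + 2551*(-1/2509) = 58/30845 - 2551/2509 = -78540073/77390105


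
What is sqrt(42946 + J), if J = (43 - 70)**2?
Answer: 5*sqrt(1747) ≈ 208.99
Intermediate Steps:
J = 729 (J = (-27)**2 = 729)
sqrt(42946 + J) = sqrt(42946 + 729) = sqrt(43675) = 5*sqrt(1747)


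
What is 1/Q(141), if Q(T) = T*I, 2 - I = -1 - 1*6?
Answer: 1/1269 ≈ 0.00078802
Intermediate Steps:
I = 9 (I = 2 - (-1 - 1*6) = 2 - (-1 - 6) = 2 - 1*(-7) = 2 + 7 = 9)
Q(T) = 9*T (Q(T) = T*9 = 9*T)
1/Q(141) = 1/(9*141) = 1/1269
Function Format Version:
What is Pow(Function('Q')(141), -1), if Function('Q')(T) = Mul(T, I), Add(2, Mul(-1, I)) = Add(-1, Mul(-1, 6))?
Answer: Rational(1, 1269) ≈ 0.00078802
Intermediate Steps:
I = 9 (I = Add(2, Mul(-1, Add(-1, Mul(-1, 6)))) = Add(2, Mul(-1, Add(-1, -6))) = Add(2, Mul(-1, -7)) = Add(2, 7) = 9)
Function('Q')(T) = Mul(9, T) (Function('Q')(T) = Mul(T, 9) = Mul(9, T))
Pow(Function('Q')(141), -1) = Pow(Mul(9, 141), -1) = Pow(1269, -1) = Rational(1, 1269)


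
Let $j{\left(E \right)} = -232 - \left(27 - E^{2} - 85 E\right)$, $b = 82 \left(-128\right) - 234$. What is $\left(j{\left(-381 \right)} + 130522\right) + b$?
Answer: $232309$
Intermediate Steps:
$b = -10730$ ($b = -10496 - 234 = -10730$)
$j{\left(E \right)} = -259 + E^{2} + 85 E$ ($j{\left(E \right)} = -232 + \left(-27 + E^{2} + 85 E\right) = -259 + E^{2} + 85 E$)
$\left(j{\left(-381 \right)} + 130522\right) + b = \left(\left(-259 + \left(-381\right)^{2} + 85 \left(-381\right)\right) + 130522\right) - 10730 = \left(\left(-259 + 145161 - 32385\right) + 130522\right) - 10730 = \left(112517 + 130522\right) - 10730 = 243039 - 10730 = 232309$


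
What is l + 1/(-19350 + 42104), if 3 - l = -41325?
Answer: 940377313/22754 ≈ 41328.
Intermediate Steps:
l = 41328 (l = 3 - 1*(-41325) = 3 + 41325 = 41328)
l + 1/(-19350 + 42104) = 41328 + 1/(-19350 + 42104) = 41328 + 1/22754 = 940377313/22754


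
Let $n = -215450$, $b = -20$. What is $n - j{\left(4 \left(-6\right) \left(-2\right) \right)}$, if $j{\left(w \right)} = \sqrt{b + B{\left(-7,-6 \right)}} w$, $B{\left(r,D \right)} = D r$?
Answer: $-215450 - 48 \sqrt{22} \approx -2.1568 \cdot 10^{5}$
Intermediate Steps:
$j{\left(w \right)} = w \sqrt{22}$ ($j{\left(w \right)} = \sqrt{-20 - -42} w = \sqrt{-20 + 42} w = \sqrt{22} w = w \sqrt{22}$)
$n - j{\left(4 \left(-6\right) \left(-2\right) \right)} = -215450 - 4 \left(-6\right) \left(-2\right) \sqrt{22} = -215450 - \left(-24\right) \left(-2\right) \sqrt{22} = -215450 - 48 \sqrt{22}$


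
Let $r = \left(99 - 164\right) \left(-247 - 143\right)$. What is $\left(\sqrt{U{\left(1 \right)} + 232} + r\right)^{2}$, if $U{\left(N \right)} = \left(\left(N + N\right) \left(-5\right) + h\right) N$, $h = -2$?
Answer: $642622720 + 101400 \sqrt{55} \approx 6.4338 \cdot 10^{8}$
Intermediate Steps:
$U{\left(N \right)} = N \left(-2 - 10 N\right)$ ($U{\left(N \right)} = \left(\left(N + N\right) \left(-5\right) - 2\right) N = \left(2 N \left(-5\right) - 2\right) N = \left(- 10 N - 2\right) N = \left(-2 - 10 N\right) N = N \left(-2 - 10 N\right)$)
$r = 25350$ ($r = \left(-65\right) \left(-390\right) = 25350$)
$\left(\sqrt{U{\left(1 \right)} + 232} + r\right)^{2} = \left(\sqrt{\left(-2\right) 1 \left(1 + 5 \cdot 1\right) + 232} + 25350\right)^{2} = \left(\sqrt{\left(-2\right) 1 \left(1 + 5\right) + 232} + 25350\right)^{2} = \left(\sqrt{\left(-2\right) 1 \cdot 6 + 232} + 25350\right)^{2} = \left(\sqrt{-12 + 232} + 25350\right)^{2} = \left(\sqrt{220} + 25350\right)^{2} = \left(2 \sqrt{55} + 25350\right)^{2} = \left(25350 + 2 \sqrt{55}\right)^{2}$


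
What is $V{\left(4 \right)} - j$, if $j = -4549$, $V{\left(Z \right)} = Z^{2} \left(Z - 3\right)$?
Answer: $4565$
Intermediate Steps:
$V{\left(Z \right)} = Z^{2} \left(-3 + Z\right)$
$V{\left(4 \right)} - j = 4^{2} \left(-3 + 4\right) - -4549 = 16 \cdot 1 + 4549 = 16 + 4549 = 4565$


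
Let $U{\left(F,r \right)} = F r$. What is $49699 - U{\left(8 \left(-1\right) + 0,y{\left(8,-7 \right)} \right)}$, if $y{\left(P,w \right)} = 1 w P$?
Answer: $49251$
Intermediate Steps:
$y{\left(P,w \right)} = P w$ ($y{\left(P,w \right)} = w P = P w$)
$49699 - U{\left(8 \left(-1\right) + 0,y{\left(8,-7 \right)} \right)} = 49699 - \left(8 \left(-1\right) + 0\right) 8 \left(-7\right) = 49699 - \left(-8 + 0\right) \left(-56\right) = 49699 - \left(-8\right) \left(-56\right) = 49699 - 448 = 49251$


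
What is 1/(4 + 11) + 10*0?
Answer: 1/15 ≈ 0.066667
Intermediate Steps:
1/(4 + 11) + 10*0 = 1/15 + 0 = 1/15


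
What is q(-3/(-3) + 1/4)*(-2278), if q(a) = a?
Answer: -5695/2 ≈ -2847.5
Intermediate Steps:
q(-3/(-3) + 1/4)*(-2278) = (-3/(-3) + 1/4)*(-2278) = (-3*(-1/3) + 1*(1/4))*(-2278) = (1 + 1/4)*(-2278) = (5/4)*(-2278) = -5695/2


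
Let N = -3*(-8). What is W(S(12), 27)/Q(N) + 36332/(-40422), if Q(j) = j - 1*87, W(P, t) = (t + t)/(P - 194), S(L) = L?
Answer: -11511109/12874407 ≈ -0.89411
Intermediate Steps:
N = 24
W(P, t) = 2*t/(-194 + P) (W(P, t) = (2*t)/(-194 + P) = 2*t/(-194 + P))
Q(j) = -87 + j (Q(j) = j - 87 = -87 + j)
W(S(12), 27)/Q(N) + 36332/(-40422) = (2*27/(-194 + 12))/(-87 + 24) + 36332/(-40422) = (2*27/(-182))/(-63) + 36332*(-1/40422) = (2*27*(-1/182))*(-1/63) - 18166/20211 = -27/91*(-1/63) - 18166/20211 = 3/637 - 18166/20211 = -11511109/12874407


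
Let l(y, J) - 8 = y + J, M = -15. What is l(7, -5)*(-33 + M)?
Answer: -480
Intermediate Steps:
l(y, J) = 8 + J + y (l(y, J) = 8 + (y + J) = 8 + (J + y) = 8 + J + y)
l(7, -5)*(-33 + M) = (8 - 5 + 7)*(-33 - 15) = 10*(-48) = -480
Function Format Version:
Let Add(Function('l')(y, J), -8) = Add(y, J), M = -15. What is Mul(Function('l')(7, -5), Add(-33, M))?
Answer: -480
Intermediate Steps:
Function('l')(y, J) = Add(8, J, y) (Function('l')(y, J) = Add(8, Add(y, J)) = Add(8, Add(J, y)) = Add(8, J, y))
Mul(Function('l')(7, -5), Add(-33, M)) = Mul(Add(8, -5, 7), Add(-33, -15)) = Mul(10, -48) = -480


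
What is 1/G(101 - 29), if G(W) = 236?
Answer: 1/236 ≈ 0.0042373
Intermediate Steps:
1/G(101 - 29) = 1/236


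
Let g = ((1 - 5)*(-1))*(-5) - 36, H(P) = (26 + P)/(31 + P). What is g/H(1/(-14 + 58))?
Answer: -15288/229 ≈ -66.760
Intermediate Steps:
H(P) = (26 + P)/(31 + P)
g = -56 (g = -4*(-1)*(-5) - 36 = 4*(-5) - 36 = -20 - 36 = -56)
g/H(1/(-14 + 58)) = -56*(31 + 1/(-14 + 58))/(26 + 1/(-14 + 58)) = -56*(31 + 1/44)/(26 + 1/44) = -56/((1145/44)/(1365/44)) = -56/((44/1365)*(1145/44)) = -56/229/273 = -56*273/229 = -15288/229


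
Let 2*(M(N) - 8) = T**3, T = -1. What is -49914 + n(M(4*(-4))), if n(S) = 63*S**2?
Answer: -185481/4 ≈ -46370.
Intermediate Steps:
M(N) = 15/2 (M(N) = 8 + (1/2)*(-1)**3 = 8 + (1/2)*(-1) = 8 - 1/2 = 15/2)
-49914 + n(M(4*(-4))) = -49914 + 63*(15/2)**2 = -49914 + 63*(225/4) = -49914 + 14175/4 = -185481/4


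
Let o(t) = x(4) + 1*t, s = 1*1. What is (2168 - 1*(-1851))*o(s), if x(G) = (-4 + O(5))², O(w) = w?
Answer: 8038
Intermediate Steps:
s = 1
x(G) = 1 (x(G) = (-4 + 5)² = 1² = 1)
o(t) = 1 + t (o(t) = 1 + 1*t = 1 + t)
(2168 - 1*(-1851))*o(s) = (2168 - 1*(-1851))*(1 + 1) = (2168 + 1851)*2 = 4019*2 = 8038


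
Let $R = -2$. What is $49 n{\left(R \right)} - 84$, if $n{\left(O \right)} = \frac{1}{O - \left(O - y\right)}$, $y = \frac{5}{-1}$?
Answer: $- \frac{469}{5} \approx -93.8$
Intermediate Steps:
$y = -5$ ($y = 5 \left(-1\right) = -5$)
$n{\left(O \right)} = - \frac{1}{5}$ ($n{\left(O \right)} = \frac{1}{O - \left(5 + O\right)} = \frac{1}{-5} = - \frac{1}{5}$)
$49 n{\left(R \right)} - 84 = 49 \left(- \frac{1}{5}\right) - 84 = - \frac{49}{5} - 84 = - \frac{469}{5}$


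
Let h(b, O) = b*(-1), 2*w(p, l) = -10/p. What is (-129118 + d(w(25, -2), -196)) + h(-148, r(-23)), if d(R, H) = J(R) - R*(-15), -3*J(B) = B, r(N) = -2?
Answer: -1934594/15 ≈ -1.2897e+5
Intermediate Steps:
w(p, l) = -5/p (w(p, l) = (-10/p)/2 = -5/p)
J(B) = -B/3
h(b, O) = -b
d(R, H) = 44*R/3 (d(R, H) = -R/3 - R*(-15) = -R/3 - (-15)*R = -R/3 + 15*R = 44*R/3)
(-129118 + d(w(25, -2), -196)) + h(-148, r(-23)) = (-129118 + 44*(-5/25)/3) - 1*(-148) = (-129118 + 44*(-5*1/25)/3) + 148 = (-129118 + (44/3)*(-⅕)) + 148 = (-129118 - 44/15) + 148 = -1936814/15 + 148 = -1934594/15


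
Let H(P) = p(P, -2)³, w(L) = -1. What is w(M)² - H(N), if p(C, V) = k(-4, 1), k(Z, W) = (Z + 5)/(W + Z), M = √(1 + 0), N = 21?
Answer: 28/27 ≈ 1.0370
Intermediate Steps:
M = 1 (M = √1 = 1)
k(Z, W) = (5 + Z)/(W + Z)
p(C, V) = -⅓ (p(C, V) = (5 - 4)/(1 - 4) = 1/(-3) = -⅓*1 = -⅓)
H(P) = -1/27 (H(P) = (-⅓)³ = -1/27)
w(M)² - H(N) = (-1)² - 1*(-1/27) = 1 + 1/27 = 28/27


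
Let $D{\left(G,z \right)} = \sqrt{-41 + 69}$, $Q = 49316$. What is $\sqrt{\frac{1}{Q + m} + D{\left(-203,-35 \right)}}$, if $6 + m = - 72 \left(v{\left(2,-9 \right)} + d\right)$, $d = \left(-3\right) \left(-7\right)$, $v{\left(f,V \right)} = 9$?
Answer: $\frac{\sqrt{1886 + 177849800 \sqrt{7}}}{9430} \approx 2.3003$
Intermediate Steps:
$d = 21$
$D{\left(G,z \right)} = 2 \sqrt{7}$ ($D{\left(G,z \right)} = \sqrt{28} = 2 \sqrt{7}$)
$m = -2166$ ($m = -6 - 72 \left(9 + 21\right) = -6 - 2160 = -2166$)
$\sqrt{\frac{1}{Q + m} + D{\left(-203,-35 \right)}} = \sqrt{\frac{1}{49316 - 2166} + 2 \sqrt{7}} = \sqrt{\frac{1}{47150} + 2 \sqrt{7}}$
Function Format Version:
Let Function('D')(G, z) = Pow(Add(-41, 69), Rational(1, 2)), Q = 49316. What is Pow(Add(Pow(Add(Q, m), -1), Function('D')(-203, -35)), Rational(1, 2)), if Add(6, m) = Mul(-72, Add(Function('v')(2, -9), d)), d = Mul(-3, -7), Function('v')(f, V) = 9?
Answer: Mul(Rational(1, 9430), Pow(Add(1886, Mul(177849800, Pow(7, Rational(1, 2)))), Rational(1, 2))) ≈ 2.3003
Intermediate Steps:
d = 21
Function('D')(G, z) = Mul(2, Pow(7, Rational(1, 2))) (Function('D')(G, z) = Pow(28, Rational(1, 2)) = Mul(2, Pow(7, Rational(1, 2))))
m = -2166 (m = Add(-6, Mul(-72, Add(9, 21))) = Add(-6, Mul(-72, 30)) = Add(-6, -2160) = -2166)
Pow(Add(Pow(Add(Q, m), -1), Function('D')(-203, -35)), Rational(1, 2)) = Pow(Add(Pow(Add(49316, -2166), -1), Mul(2, Pow(7, Rational(1, 2)))), Rational(1, 2)) = Pow(Add(Pow(47150, -1), Mul(2, Pow(7, Rational(1, 2)))), Rational(1, 2)) = Pow(Add(Rational(1, 47150), Mul(2, Pow(7, Rational(1, 2)))), Rational(1, 2))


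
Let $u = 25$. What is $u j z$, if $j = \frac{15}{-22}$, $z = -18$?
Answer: $\frac{3375}{11} \approx 306.82$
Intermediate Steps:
$j = - \frac{15}{22}$ ($j = 15 \left(- \frac{1}{22}\right) = - \frac{15}{22} \approx -0.68182$)
$u j z = 25 \left(- \frac{15}{22}\right) \left(-18\right) = \left(- \frac{375}{22}\right) \left(-18\right) = \frac{3375}{11}$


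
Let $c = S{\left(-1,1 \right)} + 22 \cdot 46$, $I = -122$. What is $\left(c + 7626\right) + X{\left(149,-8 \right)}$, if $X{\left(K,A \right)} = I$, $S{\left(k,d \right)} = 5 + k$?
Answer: $8520$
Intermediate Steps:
$X{\left(K,A \right)} = -122$
$c = 1016$ ($c = \left(5 - 1\right) + 22 \cdot 46 = 4 + 1012 = 1016$)
$\left(c + 7626\right) + X{\left(149,-8 \right)} = \left(1016 + 7626\right) - 122 = 8642 - 122 = 8520$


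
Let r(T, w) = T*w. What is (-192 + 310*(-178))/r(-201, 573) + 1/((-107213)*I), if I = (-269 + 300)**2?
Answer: 5705070789623/11866469177889 ≈ 0.48077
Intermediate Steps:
I = 961 (I = 31**2 = 961)
(-192 + 310*(-178))/r(-201, 573) + 1/((-107213)*I) = (-192 + 310*(-178))/((-201*573)) + 1/(-107213*961) = (-192 - 55180)/(-115173) - 1/107213*1/961 = -55372*(-1/115173) - 1/103031693 = 55372/115173 - 1/103031693 = 5705070789623/11866469177889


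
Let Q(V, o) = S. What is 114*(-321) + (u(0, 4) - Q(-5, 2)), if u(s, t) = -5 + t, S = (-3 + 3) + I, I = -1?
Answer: -36594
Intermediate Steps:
S = -1 (S = (-3 + 3) - 1 = 0 - 1 = -1)
Q(V, o) = -1
114*(-321) + (u(0, 4) - Q(-5, 2)) = 114*(-321) + ((-5 + 4) - 1*(-1)) = -36594 + (-1 + 1) = -36594 + 0 = -36594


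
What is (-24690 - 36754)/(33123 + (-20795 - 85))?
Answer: -61444/12243 ≈ -5.0187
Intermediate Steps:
(-24690 - 36754)/(33123 + (-20795 - 85)) = -61444/(33123 - 20880) = -61444/12243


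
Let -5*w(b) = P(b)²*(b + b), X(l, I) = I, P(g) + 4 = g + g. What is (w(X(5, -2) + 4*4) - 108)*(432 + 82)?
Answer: -8567352/5 ≈ -1.7135e+6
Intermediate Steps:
P(g) = -4 + 2*g (P(g) = -4 + (g + g) = -4 + 2*g)
w(b) = -2*b*(-4 + 2*b)²/5 (w(b) = -(-4 + 2*b)²*(b + b)/5 = -(-4 + 2*b)²*2*b/5 = -2*b*(-4 + 2*b)²/5)
(w(X(5, -2) + 4*4) - 108)*(432 + 82) = (-8*(-2 + 4*4)*(-2 + (-2 + 4*4))²/5 - 108)*(432 + 82) = (-8*(-2 + 16)*(-2 + (-2 + 16))²/5 - 108)*514 = (-8/5*14*(-2 + 14)² - 108)*514 = (-8/5*14*12² - 108)*514 = (-8/5*14*144 - 108)*514 = (-16128/5 - 108)*514 = -16668/5*514 = -8567352/5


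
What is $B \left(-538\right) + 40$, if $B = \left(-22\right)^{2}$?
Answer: $-260352$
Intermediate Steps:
$B = 484$
$B \left(-538\right) + 40 = 484 \left(-538\right) + 40 = -260392 + 40 = -260352$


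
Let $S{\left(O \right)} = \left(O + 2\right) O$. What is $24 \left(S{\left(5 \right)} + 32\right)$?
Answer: $1608$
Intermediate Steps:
$S{\left(O \right)} = O \left(2 + O\right)$ ($S{\left(O \right)} = \left(2 + O\right) O = O \left(2 + O\right)$)
$24 \left(S{\left(5 \right)} + 32\right) = 24 \left(5 \left(2 + 5\right) + 32\right) = 24 \left(5 \cdot 7 + 32\right) = 24 \left(35 + 32\right) = 24 \cdot 67 = 1608$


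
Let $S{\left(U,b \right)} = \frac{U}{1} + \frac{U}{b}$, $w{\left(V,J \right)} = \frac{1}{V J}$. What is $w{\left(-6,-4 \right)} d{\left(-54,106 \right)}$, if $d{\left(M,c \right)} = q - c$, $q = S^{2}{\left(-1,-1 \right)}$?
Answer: $- \frac{53}{12} \approx -4.4167$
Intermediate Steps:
$w{\left(V,J \right)} = \frac{1}{J V}$
$S{\left(U,b \right)} = U + \frac{U}{b}$ ($S{\left(U,b \right)} = U 1 + \frac{U}{b} = U + \frac{U}{b}$)
$q = 0$ ($q = \left(-1 - \frac{1}{-1}\right)^{2} = \left(-1 - -1\right)^{2} = \left(-1 + 1\right)^{2} = 0^{2} = 0$)
$d{\left(M,c \right)} = - c$ ($d{\left(M,c \right)} = 0 - c = - c$)
$w{\left(-6,-4 \right)} d{\left(-54,106 \right)} = \frac{1}{\left(-4\right) \left(-6\right)} \left(\left(-1\right) 106\right) = \left(- \frac{1}{4}\right) \left(- \frac{1}{6}\right) \left(-106\right) = \frac{1}{24} \left(-106\right) = - \frac{53}{12}$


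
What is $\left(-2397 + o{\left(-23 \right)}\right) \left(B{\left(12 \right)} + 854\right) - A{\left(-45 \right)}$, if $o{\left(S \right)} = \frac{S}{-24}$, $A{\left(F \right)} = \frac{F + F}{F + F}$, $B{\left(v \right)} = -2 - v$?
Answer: $-2012676$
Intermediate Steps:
$A{\left(F \right)} = 1$ ($A{\left(F \right)} = \frac{2 F}{2 F} = 2 F \frac{1}{2 F} = 1$)
$o{\left(S \right)} = - \frac{S}{24}$ ($o{\left(S \right)} = S \left(- \frac{1}{24}\right) = - \frac{S}{24}$)
$\left(-2397 + o{\left(-23 \right)}\right) \left(B{\left(12 \right)} + 854\right) - A{\left(-45 \right)} = \left(-2397 - - \frac{23}{24}\right) \left(\left(-2 - 12\right) + 854\right) - 1 = \left(-2397 + \frac{23}{24}\right) \left(\left(-2 - 12\right) + 854\right) - 1 = - \frac{57505 \left(-14 + 854\right)}{24} - 1 = \left(- \frac{57505}{24}\right) 840 - 1 = -2012675 - 1 = -2012676$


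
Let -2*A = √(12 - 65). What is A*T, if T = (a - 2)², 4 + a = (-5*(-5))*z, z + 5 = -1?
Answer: -12168*I*√53 ≈ -88584.0*I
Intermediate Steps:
z = -6 (z = -5 - 1 = -6)
a = -154 (a = -4 - 5*(-5)*(-6) = -4 + 25*(-6) = -4 - 150 = -154)
A = -I*√53/2 (A = -√(12 - 65)/2 = -I*√53/2 ≈ -3.6401*I)
T = 24336 (T = (-154 - 2)² = (-156)² = 24336)
A*T = -I*√53/2*24336 = -12168*I*√53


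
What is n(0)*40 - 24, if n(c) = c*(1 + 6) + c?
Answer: -24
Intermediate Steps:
n(c) = 8*c (n(c) = c*7 + c = 7*c + c = 8*c)
n(0)*40 - 24 = (8*0)*40 - 24 = 0*40 - 24 = 0 - 24 = -24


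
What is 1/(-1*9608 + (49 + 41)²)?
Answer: -1/1508 ≈ -0.00066313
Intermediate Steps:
1/(-1*9608 + (49 + 41)²) = 1/(-9608 + 90²) = 1/(-9608 + 8100) = 1/(-1508) = -1/1508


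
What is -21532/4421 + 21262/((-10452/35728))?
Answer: -839658028580/11552073 ≈ -72685.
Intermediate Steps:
-21532/4421 + 21262/((-10452/35728)) = -21532*1/4421 + 21262/((-10452*1/35728)) = -21532/4421 + 21262/(-2613/8932) = -21532/4421 + 21262*(-8932/2613) = -21532/4421 - 189912184/2613 = -839658028580/11552073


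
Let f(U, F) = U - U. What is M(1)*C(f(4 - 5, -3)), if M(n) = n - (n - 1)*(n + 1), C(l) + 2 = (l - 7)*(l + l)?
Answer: -2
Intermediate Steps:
f(U, F) = 0
C(l) = -2 + 2*l*(-7 + l) (C(l) = -2 + (l - 7)*(l + l) = -2 + (-7 + l)*(2*l) = -2 + 2*l*(-7 + l))
M(n) = n - (1 + n)*(-1 + n) (M(n) = n - (-1 + n)*(1 + n) = n - (1 + n)*(-1 + n))
M(1)*C(f(4 - 5, -3)) = (1 + 1 - 1*1²)*(-2 - 14*0 + 2*0²) = (1 + 1 - 1*1)*(-2 + 0 + 2*0) = (1 + 1 - 1)*(-2 + 0 + 0) = 1*(-2) = -2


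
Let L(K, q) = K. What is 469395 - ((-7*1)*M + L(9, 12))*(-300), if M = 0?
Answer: 472095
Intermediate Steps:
469395 - ((-7*1)*M + L(9, 12))*(-300) = 469395 - (-7*1*0 + 9)*(-300) = 469395 - (-7*0 + 9)*(-300) = 469395 - (0 + 9)*(-300) = 469395 - 9*(-300) = 469395 - 1*(-2700) = 469395 + 2700 = 472095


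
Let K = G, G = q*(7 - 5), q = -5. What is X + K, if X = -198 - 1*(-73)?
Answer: -135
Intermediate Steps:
X = -125 (X = -198 + 73 = -125)
G = -10 (G = -5*(7 - 5) = -5*2 = -10)
K = -10
X + K = -125 - 10 = -135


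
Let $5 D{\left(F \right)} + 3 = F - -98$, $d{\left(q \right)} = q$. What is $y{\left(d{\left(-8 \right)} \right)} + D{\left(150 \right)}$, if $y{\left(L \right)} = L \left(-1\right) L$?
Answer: $-15$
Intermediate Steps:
$y{\left(L \right)} = - L^{2}$ ($y{\left(L \right)} = - L L = - L^{2}$)
$D{\left(F \right)} = 19 + \frac{F}{5}$ ($D{\left(F \right)} = - \frac{3}{5} + \frac{F - -98}{5} = - \frac{3}{5} + \frac{F + 98}{5} = - \frac{3}{5} + \frac{98 + F}{5} = - \frac{3}{5} + \left(\frac{98}{5} + \frac{F}{5}\right) = 19 + \frac{F}{5}$)
$y{\left(d{\left(-8 \right)} \right)} + D{\left(150 \right)} = - \left(-8\right)^{2} + \left(19 + \frac{1}{5} \cdot 150\right) = \left(-1\right) 64 + \left(19 + 30\right) = -64 + 49 = -15$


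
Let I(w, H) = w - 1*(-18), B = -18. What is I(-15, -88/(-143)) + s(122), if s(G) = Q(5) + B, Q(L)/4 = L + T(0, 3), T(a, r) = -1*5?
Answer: -15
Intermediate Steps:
T(a, r) = -5
I(w, H) = 18 + w (I(w, H) = w + 18 = 18 + w)
Q(L) = -20 + 4*L (Q(L) = 4*(L - 5) = 4*(-5 + L) = -20 + 4*L)
s(G) = -18 (s(G) = (-20 + 4*5) - 18 = (-20 + 20) - 18 = 0 - 18 = -18)
I(-15, -88/(-143)) + s(122) = (18 - 15) - 18 = 3 - 18 = -15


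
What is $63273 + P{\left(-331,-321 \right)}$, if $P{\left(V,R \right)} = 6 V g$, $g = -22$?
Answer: $106965$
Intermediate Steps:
$P{\left(V,R \right)} = - 132 V$ ($P{\left(V,R \right)} = 6 V \left(-22\right) = - 132 V$)
$63273 + P{\left(-331,-321 \right)} = 63273 - -43692 = 63273 + 43692 = 106965$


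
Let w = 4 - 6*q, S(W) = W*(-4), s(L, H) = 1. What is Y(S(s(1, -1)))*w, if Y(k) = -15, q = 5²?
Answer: 2190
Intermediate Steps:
S(W) = -4*W
q = 25
w = -146 (w = 4 - 6*25 = 4 - 150 = -146)
Y(S(s(1, -1)))*w = -15*(-146) = 2190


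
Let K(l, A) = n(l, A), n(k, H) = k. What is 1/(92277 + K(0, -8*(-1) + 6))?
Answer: 1/92277 ≈ 1.0837e-5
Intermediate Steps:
K(l, A) = l
1/(92277 + K(0, -8*(-1) + 6)) = 1/(92277 + 0) = 1/92277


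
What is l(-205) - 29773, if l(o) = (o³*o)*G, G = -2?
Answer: -3532231023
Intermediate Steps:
l(o) = -2*o⁴ (l(o) = (o³*o)*(-2) = o⁴*(-2) = -2*o⁴)
l(-205) - 29773 = -2*(-205)⁴ - 29773 = -2*1766100625 - 29773 = -3532201250 - 29773 = -3532231023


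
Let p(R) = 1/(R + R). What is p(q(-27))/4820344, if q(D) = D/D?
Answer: 1/9640688 ≈ 1.0373e-7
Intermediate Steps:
q(D) = 1
p(R) = 1/(2*R)
p(q(-27))/4820344 = ((1/2)/1)/4820344 = ((1/2)*1)*(1/4820344) = (1/2)*(1/4820344) = 1/9640688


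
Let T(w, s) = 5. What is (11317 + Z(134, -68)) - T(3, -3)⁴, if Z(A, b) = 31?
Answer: 10723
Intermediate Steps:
(11317 + Z(134, -68)) - T(3, -3)⁴ = (11317 + 31) - 1*5⁴ = 11348 - 1*625 = 11348 - 625 = 10723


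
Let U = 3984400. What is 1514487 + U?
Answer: 5498887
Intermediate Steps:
1514487 + U = 1514487 + 3984400 = 5498887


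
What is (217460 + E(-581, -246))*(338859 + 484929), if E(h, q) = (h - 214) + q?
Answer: 178283375172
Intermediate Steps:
E(h, q) = -214 + h + q (E(h, q) = (-214 + h) + q = -214 + h + q)
(217460 + E(-581, -246))*(338859 + 484929) = (217460 + (-214 - 581 - 246))*(338859 + 484929) = (217460 - 1041)*823788 = 216419*823788 = 178283375172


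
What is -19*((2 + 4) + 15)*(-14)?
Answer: 5586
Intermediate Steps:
-19*((2 + 4) + 15)*(-14) = -19*(6 + 15)*(-14) = -19*21*(-14) = -399*(-14) = 5586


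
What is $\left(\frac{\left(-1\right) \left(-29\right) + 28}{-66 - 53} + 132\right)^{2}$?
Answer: $\frac{244953801}{14161} \approx 17298.0$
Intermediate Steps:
$\left(\frac{\left(-1\right) \left(-29\right) + 28}{-66 - 53} + 132\right)^{2} = \left(\frac{29 + 28}{-119} + 132\right)^{2} = \left(57 \left(- \frac{1}{119}\right) + 132\right)^{2} = \left(- \frac{57}{119} + 132\right)^{2} = \left(\frac{15651}{119}\right)^{2} = \frac{244953801}{14161}$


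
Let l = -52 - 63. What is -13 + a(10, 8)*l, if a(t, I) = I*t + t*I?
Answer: -18413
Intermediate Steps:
a(t, I) = 2*I*t (a(t, I) = I*t + I*t = 2*I*t)
l = -115
-13 + a(10, 8)*l = -13 + (2*8*10)*(-115) = -13 + 160*(-115) = -13 - 18400 = -18413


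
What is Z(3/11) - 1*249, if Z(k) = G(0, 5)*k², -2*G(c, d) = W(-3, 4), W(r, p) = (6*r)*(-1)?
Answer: -30210/121 ≈ -249.67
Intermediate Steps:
W(r, p) = -6*r
G(c, d) = -9 (G(c, d) = -(-3)*(-3) = -½*18 = -9)
Z(k) = -9*k²
Z(3/11) - 1*249 = -9*(3/11)² - 1*249 = -9*(3*(1/11))² - 249 = -9*(3/11)² - 249 = -9*9/121 - 249 = -81/121 - 249 = -30210/121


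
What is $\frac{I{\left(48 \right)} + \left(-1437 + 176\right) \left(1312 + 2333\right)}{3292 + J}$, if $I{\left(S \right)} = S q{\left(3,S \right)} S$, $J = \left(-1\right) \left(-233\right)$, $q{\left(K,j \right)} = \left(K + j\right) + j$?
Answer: $- \frac{1456083}{1175} \approx -1239.2$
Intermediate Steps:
$q{\left(K,j \right)} = K + 2 j$
$J = 233$
$I{\left(S \right)} = S^{2} \left(3 + 2 S\right)$ ($I{\left(S \right)} = S \left(3 + 2 S\right) S = S^{2} \left(3 + 2 S\right)$)
$\frac{I{\left(48 \right)} + \left(-1437 + 176\right) \left(1312 + 2333\right)}{3292 + J} = \frac{48^{2} \left(3 + 2 \cdot 48\right) + \left(-1437 + 176\right) \left(1312 + 2333\right)}{3292 + 233} = \frac{2304 \left(3 + 96\right) - 4596345}{3525} = \left(2304 \cdot 99 - 4596345\right) \frac{1}{3525} = \left(228096 - 4596345\right) \frac{1}{3525} = \left(-4368249\right) \frac{1}{3525} = - \frac{1456083}{1175}$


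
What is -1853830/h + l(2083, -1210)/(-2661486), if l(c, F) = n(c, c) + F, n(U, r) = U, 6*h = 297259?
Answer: -101731666857/2718730814 ≈ -37.419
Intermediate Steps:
h = 297259/6 (h = (⅙)*297259 = 297259/6 ≈ 49543.)
l(c, F) = F + c (l(c, F) = c + F = F + c)
-1853830/h + l(2083, -1210)/(-2661486) = -1853830/297259/6 + (-1210 + 2083)/(-2661486) = -1853830*6/297259 + 873*(-1/2661486) = -11122980/297259 - 3/9146 = -101731666857/2718730814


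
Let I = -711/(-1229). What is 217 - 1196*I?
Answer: -583663/1229 ≈ -474.91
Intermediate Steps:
I = 711/1229 (I = -711*(-1/1229) = 711/1229 ≈ 0.57852)
217 - 1196*I = 217 - 1196*711/1229 = 217 - 850356/1229 = -583663/1229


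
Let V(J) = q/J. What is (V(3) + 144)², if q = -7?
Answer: 180625/9 ≈ 20069.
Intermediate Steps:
V(J) = -7/J
(V(3) + 144)² = (-7/3 + 144)² = (425/3)² = 180625/9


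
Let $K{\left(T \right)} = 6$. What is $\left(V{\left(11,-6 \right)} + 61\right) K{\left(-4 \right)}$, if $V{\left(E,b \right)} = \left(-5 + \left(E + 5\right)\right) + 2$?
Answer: $444$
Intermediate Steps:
$V{\left(E,b \right)} = 2 + E$ ($V{\left(E,b \right)} = \left(-5 + \left(5 + E\right)\right) + 2 = E + 2 = 2 + E$)
$\left(V{\left(11,-6 \right)} + 61\right) K{\left(-4 \right)} = \left(\left(2 + 11\right) + 61\right) 6 = \left(13 + 61\right) 6 = 74 \cdot 6 = 444$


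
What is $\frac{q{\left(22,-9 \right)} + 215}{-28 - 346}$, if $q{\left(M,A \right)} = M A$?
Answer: $- \frac{1}{22} \approx -0.045455$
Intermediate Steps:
$q{\left(M,A \right)} = A M$
$\frac{q{\left(22,-9 \right)} + 215}{-28 - 346} = \frac{\left(-9\right) 22 + 215}{-28 - 346} = \frac{-198 + 215}{-374} = 17 \left(- \frac{1}{374}\right) = - \frac{1}{22}$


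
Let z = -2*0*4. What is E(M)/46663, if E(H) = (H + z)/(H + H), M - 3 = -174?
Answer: 1/93326 ≈ 1.0715e-5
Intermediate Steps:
z = 0 (z = 0*4 = 0)
M = -171 (M = 3 - 174 = -171)
E(H) = 1/2 (E(H) = (H + 0)/(H + H) = H/((2*H)) = H*(1/(2*H)) = 1/2)
E(M)/46663 = (1/2)/46663 = (1/2)*(1/46663) = 1/93326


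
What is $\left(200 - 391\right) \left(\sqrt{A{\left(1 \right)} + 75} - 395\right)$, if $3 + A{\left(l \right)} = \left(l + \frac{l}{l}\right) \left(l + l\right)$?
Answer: $75445 - 382 \sqrt{19} \approx 73780.0$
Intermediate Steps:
$A{\left(l \right)} = -3 + 2 l \left(1 + l\right)$ ($A{\left(l \right)} = -3 + \left(l + \frac{l}{l}\right) \left(l + l\right) = -3 + \left(l + 1\right) 2 l = -3 + \left(1 + l\right) 2 l = -3 + 2 l \left(1 + l\right)$)
$\left(200 - 391\right) \left(\sqrt{A{\left(1 \right)} + 75} - 395\right) = \left(200 - 391\right) \left(\sqrt{\left(-3 + 2 \cdot 1 + 2 \cdot 1^{2}\right) + 75} - 395\right) = - 191 \left(\sqrt{\left(-3 + 2 + 2 \cdot 1\right) + 75} - 395\right) = - 191 \left(\sqrt{\left(-3 + 2 + 2\right) + 75} - 395\right) = - 191 \left(\sqrt{1 + 75} - 395\right) = - 191 \left(\sqrt{76} - 395\right) = - 191 \left(2 \sqrt{19} - 395\right) = - 191 \left(-395 + 2 \sqrt{19}\right) = 75445 - 382 \sqrt{19}$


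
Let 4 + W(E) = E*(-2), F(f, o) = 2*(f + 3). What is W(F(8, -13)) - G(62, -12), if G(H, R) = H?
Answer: -110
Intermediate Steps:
F(f, o) = 6 + 2*f (F(f, o) = 2*(3 + f) = 6 + 2*f)
W(E) = -4 - 2*E (W(E) = -4 + E*(-2) = -4 - 2*E)
W(F(8, -13)) - G(62, -12) = (-4 - 2*(6 + 2*8)) - 1*62 = (-4 - 2*(6 + 16)) - 62 = (-4 - 2*22) - 62 = (-4 - 44) - 62 = -48 - 62 = -110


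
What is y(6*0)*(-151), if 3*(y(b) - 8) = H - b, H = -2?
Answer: -3322/3 ≈ -1107.3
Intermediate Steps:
y(b) = 22/3 - b/3 (y(b) = 8 + (-2 - b)/3 = 8 + (-⅔ - b/3) = 22/3 - b/3)
y(6*0)*(-151) = (22/3 - 2*0)*(-151) = (22/3 - ⅓*0)*(-151) = (22/3 + 0)*(-151) = (22/3)*(-151) = -3322/3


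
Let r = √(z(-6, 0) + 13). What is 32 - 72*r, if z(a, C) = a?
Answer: 32 - 72*√7 ≈ -158.49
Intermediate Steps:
r = √7 (r = √(-6 + 13) = √7 ≈ 2.6458)
32 - 72*r = 32 - 72*√7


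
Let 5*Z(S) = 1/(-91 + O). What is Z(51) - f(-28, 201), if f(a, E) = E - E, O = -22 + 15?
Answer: -1/490 ≈ -0.0020408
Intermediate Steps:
O = -7
Z(S) = -1/490 (Z(S) = 1/(5*(-91 - 7)) = (⅕)/(-98) = (⅕)*(-1/98) = -1/490)
f(a, E) = 0
Z(51) - f(-28, 201) = -1/490 - 1*0 = -1/490 + 0 = -1/490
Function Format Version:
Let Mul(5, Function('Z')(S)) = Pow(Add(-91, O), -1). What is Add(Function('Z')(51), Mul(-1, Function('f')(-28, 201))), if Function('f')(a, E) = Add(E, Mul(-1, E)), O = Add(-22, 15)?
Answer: Rational(-1, 490) ≈ -0.0020408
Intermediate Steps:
O = -7
Function('Z')(S) = Rational(-1, 490) (Function('Z')(S) = Mul(Rational(1, 5), Pow(Add(-91, -7), -1)) = Mul(Rational(1, 5), Pow(-98, -1)) = Mul(Rational(1, 5), Rational(-1, 98)) = Rational(-1, 490))
Function('f')(a, E) = 0
Add(Function('Z')(51), Mul(-1, Function('f')(-28, 201))) = Add(Rational(-1, 490), Mul(-1, 0)) = Add(Rational(-1, 490), 0) = Rational(-1, 490)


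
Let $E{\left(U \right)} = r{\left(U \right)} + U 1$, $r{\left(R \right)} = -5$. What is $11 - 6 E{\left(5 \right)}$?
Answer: $11$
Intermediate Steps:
$E{\left(U \right)} = -5 + U$ ($E{\left(U \right)} = -5 + U 1 = -5 + U$)
$11 - 6 E{\left(5 \right)} = 11 - 6 \left(-5 + 5\right) = 11 - 0 = 11 + 0 = 11$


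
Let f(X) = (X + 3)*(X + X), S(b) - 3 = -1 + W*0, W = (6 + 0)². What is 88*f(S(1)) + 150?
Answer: 1910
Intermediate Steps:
W = 36 (W = 6² = 36)
S(b) = 2 (S(b) = 3 + (-1 + 36*0) = 3 + (-1 + 0) = 3 - 1 = 2)
f(X) = 2*X*(3 + X) (f(X) = (3 + X)*(2*X) = 2*X*(3 + X))
88*f(S(1)) + 150 = 88*(2*2*(3 + 2)) + 150 = 88*(2*2*5) + 150 = 88*20 + 150 = 1760 + 150 = 1910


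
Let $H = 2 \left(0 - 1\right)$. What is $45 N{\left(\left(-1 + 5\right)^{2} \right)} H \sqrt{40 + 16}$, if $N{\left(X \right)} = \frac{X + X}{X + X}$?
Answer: $- 180 \sqrt{14} \approx -673.5$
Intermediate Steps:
$H = -2$ ($H = 2 \left(-1\right) = -2$)
$N{\left(X \right)} = 1$ ($N{\left(X \right)} = \frac{2 X}{2 X} = 2 X \frac{1}{2 X} = 1$)
$45 N{\left(\left(-1 + 5\right)^{2} \right)} H \sqrt{40 + 16} = 45 \cdot 1 \left(-2\right) \sqrt{40 + 16} = 45 \left(-2\right) \sqrt{56} = - 90 \cdot 2 \sqrt{14} = - 180 \sqrt{14}$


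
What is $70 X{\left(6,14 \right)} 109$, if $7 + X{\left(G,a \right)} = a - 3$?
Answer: $30520$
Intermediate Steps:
$X{\left(G,a \right)} = -10 + a$ ($X{\left(G,a \right)} = -7 + \left(a - 3\right) = -7 + \left(-3 + a\right) = -10 + a$)
$70 X{\left(6,14 \right)} 109 = 70 \left(-10 + 14\right) 109 = 70 \cdot 4 \cdot 109 = 280 \cdot 109 = 30520$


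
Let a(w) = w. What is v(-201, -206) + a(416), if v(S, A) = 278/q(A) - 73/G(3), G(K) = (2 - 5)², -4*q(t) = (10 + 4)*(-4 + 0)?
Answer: 26948/63 ≈ 427.75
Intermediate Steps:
q(t) = 14 (q(t) = -(10 + 4)*(-4 + 0)/4 = -7*(-4)/2 = -¼*(-56) = 14)
G(K) = 9 (G(K) = (-3)² = 9)
v(S, A) = 740/63 (v(S, A) = 278/14 - 73/9 = 278*(1/14) - 73*⅑ = 139/7 - 73/9 = 740/63)
v(-201, -206) + a(416) = 740/63 + 416 = 26948/63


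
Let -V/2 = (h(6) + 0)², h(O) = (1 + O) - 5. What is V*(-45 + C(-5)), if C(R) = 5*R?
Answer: 560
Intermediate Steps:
h(O) = -4 + O
V = -8 (V = -2*((-4 + 6) + 0)² = -2*(2 + 0)² = -2*2² = -2*4 = -8)
V*(-45 + C(-5)) = -8*(-45 + 5*(-5)) = -8*(-45 - 25) = -8*(-70) = 560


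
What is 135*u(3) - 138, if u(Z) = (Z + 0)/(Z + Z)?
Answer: -141/2 ≈ -70.500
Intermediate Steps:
u(Z) = ½ (u(Z) = Z/((2*Z)) = Z*(1/(2*Z)) = ½)
135*u(3) - 138 = 135*(½) - 138 = 135/2 - 138 = -141/2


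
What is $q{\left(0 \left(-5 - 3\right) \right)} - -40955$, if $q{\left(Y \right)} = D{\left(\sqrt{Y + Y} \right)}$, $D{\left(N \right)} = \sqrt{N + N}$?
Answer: $40955$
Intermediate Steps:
$D{\left(N \right)} = \sqrt{2} \sqrt{N}$ ($D{\left(N \right)} = \sqrt{2 N} = \sqrt{2} \sqrt{N}$)
$q{\left(Y \right)} = 2^{\frac{3}{4}} \sqrt[4]{Y}$ ($q{\left(Y \right)} = \sqrt{2} \sqrt{\sqrt{Y + Y}} = \sqrt{2} \sqrt{\sqrt{2 Y}} = \sqrt{2} \sqrt{\sqrt{2} \sqrt{Y}} = \sqrt{2} \sqrt[4]{2} \sqrt[4]{Y} = 2^{\frac{3}{4}} \sqrt[4]{Y}$)
$q{\left(0 \left(-5 - 3\right) \right)} - -40955 = 2^{\frac{3}{4}} \sqrt[4]{0 \left(-5 - 3\right)} - -40955 = 2^{\frac{3}{4}} \sqrt[4]{0 \left(-8\right)} + 40955 = 2^{\frac{3}{4}} \sqrt[4]{0} + 40955 = 2^{\frac{3}{4}} \cdot 0 + 40955 = 0 + 40955 = 40955$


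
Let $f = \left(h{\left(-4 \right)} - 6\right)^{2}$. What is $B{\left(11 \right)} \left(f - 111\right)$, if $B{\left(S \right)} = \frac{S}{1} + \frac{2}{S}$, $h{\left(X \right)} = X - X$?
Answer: $- \frac{9225}{11} \approx -838.64$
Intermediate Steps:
$h{\left(X \right)} = 0$
$B{\left(S \right)} = S + \frac{2}{S}$ ($B{\left(S \right)} = S 1 + \frac{2}{S} = S + \frac{2}{S}$)
$f = 36$ ($f = \left(0 - 6\right)^{2} = \left(-6\right)^{2} = 36$)
$B{\left(11 \right)} \left(f - 111\right) = \left(11 + \frac{2}{11}\right) \left(36 - 111\right) = \left(11 + 2 \cdot \frac{1}{11}\right) \left(-75\right) = \left(11 + \frac{2}{11}\right) \left(-75\right) = \frac{123}{11} \left(-75\right) = - \frac{9225}{11}$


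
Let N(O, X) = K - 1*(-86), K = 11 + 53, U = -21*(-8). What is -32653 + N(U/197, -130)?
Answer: -32503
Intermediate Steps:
U = 168
K = 64
N(O, X) = 150 (N(O, X) = 64 - 1*(-86) = 64 + 86 = 150)
-32653 + N(U/197, -130) = -32653 + 150 = -32503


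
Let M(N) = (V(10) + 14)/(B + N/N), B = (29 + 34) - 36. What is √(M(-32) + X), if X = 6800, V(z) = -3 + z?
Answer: √27203/2 ≈ 82.467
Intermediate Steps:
B = 27 (B = 63 - 36 = 27)
M(N) = ¾ (M(N) = ((-3 + 10) + 14)/(27 + N/N) = (7 + 14)/(27 + 1) = 21/28 = 21*(1/28) = ¾)
√(M(-32) + X) = √(¾ + 6800) = √(27203/4) = √27203/2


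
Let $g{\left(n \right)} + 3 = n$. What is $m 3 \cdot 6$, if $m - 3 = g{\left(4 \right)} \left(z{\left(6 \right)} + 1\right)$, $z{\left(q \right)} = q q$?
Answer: $720$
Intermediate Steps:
$g{\left(n \right)} = -3 + n$
$z{\left(q \right)} = q^{2}$
$m = 40$ ($m = 3 + \left(-3 + 4\right) \left(6^{2} + 1\right) = 3 + 1 \left(36 + 1\right) = 3 + 1 \cdot 37 = 3 + 37 = 40$)
$m 3 \cdot 6 = 40 \cdot 3 \cdot 6 = 120 \cdot 6 = 720$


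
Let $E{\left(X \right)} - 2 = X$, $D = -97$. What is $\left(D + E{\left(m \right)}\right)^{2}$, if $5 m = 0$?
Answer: $9025$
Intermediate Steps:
$m = 0$ ($m = \frac{1}{5} \cdot 0 = 0$)
$E{\left(X \right)} = 2 + X$
$\left(D + E{\left(m \right)}\right)^{2} = \left(-97 + \left(2 + 0\right)\right)^{2} = \left(-97 + 2\right)^{2} = \left(-95\right)^{2} = 9025$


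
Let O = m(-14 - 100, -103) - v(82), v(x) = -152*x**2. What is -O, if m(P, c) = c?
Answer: -1021945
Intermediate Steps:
O = 1021945 (O = -103 - (-152)*82**2 = -103 - (-152)*6724 = -103 - 1*(-1022048) = -103 + 1022048 = 1021945)
-O = -1*1021945 = -1021945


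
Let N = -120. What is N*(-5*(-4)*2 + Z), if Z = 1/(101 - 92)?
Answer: -14440/3 ≈ -4813.3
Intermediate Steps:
Z = ⅑ (Z = 1/9 = ⅑ ≈ 0.11111)
N*(-5*(-4)*2 + Z) = -120*(-5*(-4)*2 + ⅑) = -120*(20*2 + ⅑) = -120*(40 + ⅑) = -120*361/9 = -14440/3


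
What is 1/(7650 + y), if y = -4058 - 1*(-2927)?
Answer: 1/6519 ≈ 0.00015340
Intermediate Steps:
y = -1131 (y = -4058 + 2927 = -1131)
1/(7650 + y) = 1/(7650 - 1131) = 1/6519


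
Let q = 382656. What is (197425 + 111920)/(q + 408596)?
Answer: 309345/791252 ≈ 0.39096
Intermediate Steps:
(197425 + 111920)/(q + 408596) = (197425 + 111920)/(382656 + 408596) = 309345/791252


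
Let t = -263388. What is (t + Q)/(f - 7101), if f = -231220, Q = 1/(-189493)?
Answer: 49910182285/45160161253 ≈ 1.1052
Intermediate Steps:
Q = -1/189493 ≈ -5.2772e-6
(t + Q)/(f - 7101) = (-263388 - 1/189493)/(-231220 - 7101) = -49910182285/189493/(-238321) = -49910182285/189493*(-1/238321) = 49910182285/45160161253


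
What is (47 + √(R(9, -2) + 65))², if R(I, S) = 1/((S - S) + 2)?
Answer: (94 + √262)²/4 ≈ 3035.3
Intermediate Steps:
R(I, S) = ½ (R(I, S) = 1/(0 + 2) = 1/2 = ½)
(47 + √(R(9, -2) + 65))² = (47 + √(½ + 65))² = (47 + √(131/2))² = (47 + √262/2)²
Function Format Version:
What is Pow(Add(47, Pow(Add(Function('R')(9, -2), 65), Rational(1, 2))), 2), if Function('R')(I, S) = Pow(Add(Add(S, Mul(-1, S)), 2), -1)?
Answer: Mul(Rational(1, 4), Pow(Add(94, Pow(262, Rational(1, 2))), 2)) ≈ 3035.3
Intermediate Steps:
Function('R')(I, S) = Rational(1, 2) (Function('R')(I, S) = Pow(Add(0, 2), -1) = Pow(2, -1) = Rational(1, 2))
Pow(Add(47, Pow(Add(Function('R')(9, -2), 65), Rational(1, 2))), 2) = Pow(Add(47, Pow(Add(Rational(1, 2), 65), Rational(1, 2))), 2) = Pow(Add(47, Pow(Rational(131, 2), Rational(1, 2))), 2) = Pow(Add(47, Mul(Rational(1, 2), Pow(262, Rational(1, 2)))), 2)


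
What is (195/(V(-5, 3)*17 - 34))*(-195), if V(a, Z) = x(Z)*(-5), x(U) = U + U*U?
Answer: 38025/1054 ≈ 36.077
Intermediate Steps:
x(U) = U + U**2
V(a, Z) = -5*Z*(1 + Z) (V(a, Z) = (Z*(1 + Z))*(-5) = -5*Z*(1 + Z))
(195/(V(-5, 3)*17 - 34))*(-195) = (195/(-5*3*(1 + 3)*17 - 34))*(-195) = (195/(-5*3*4*17 - 34))*(-195) = (195/(-60*17 - 34))*(-195) = (195/(-1020 - 34))*(-195) = (195/(-1054))*(-195) = (195*(-1/1054))*(-195) = -195/1054*(-195) = 38025/1054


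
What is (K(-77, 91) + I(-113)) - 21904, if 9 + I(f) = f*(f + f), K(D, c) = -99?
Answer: 3526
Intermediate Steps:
I(f) = -9 + 2*f² (I(f) = -9 + f*(f + f) = -9 + f*(2*f) = -9 + 2*f²)
(K(-77, 91) + I(-113)) - 21904 = (-99 + (-9 + 2*(-113)²)) - 21904 = (-99 + (-9 + 2*12769)) - 21904 = (-99 + (-9 + 25538)) - 21904 = (-99 + 25529) - 21904 = 25430 - 21904 = 3526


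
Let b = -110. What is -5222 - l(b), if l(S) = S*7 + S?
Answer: -4342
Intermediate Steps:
l(S) = 8*S (l(S) = 7*S + S = 8*S)
-5222 - l(b) = -5222 - 8*(-110) = -5222 - 1*(-880) = -5222 + 880 = -4342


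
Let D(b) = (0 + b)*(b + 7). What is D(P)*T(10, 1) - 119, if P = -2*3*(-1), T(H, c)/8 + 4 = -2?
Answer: -3863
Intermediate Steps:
T(H, c) = -48 (T(H, c) = -32 + 8*(-2) = -32 - 16 = -48)
P = 6 (P = -6*(-1) = 6)
D(b) = b*(7 + b)
D(P)*T(10, 1) - 119 = (6*(7 + 6))*(-48) - 119 = (6*13)*(-48) - 119 = 78*(-48) - 119 = -3744 - 119 = -3863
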